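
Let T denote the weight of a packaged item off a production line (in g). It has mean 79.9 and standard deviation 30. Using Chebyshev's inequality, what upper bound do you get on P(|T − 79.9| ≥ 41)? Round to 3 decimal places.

Chebyshev: P(|T − μ| ≥ t) ≤ Var(T)/t².
Var(T) = σ² = 30² = 900.
Bound = 900 / 1681 = 0.5354.

0.535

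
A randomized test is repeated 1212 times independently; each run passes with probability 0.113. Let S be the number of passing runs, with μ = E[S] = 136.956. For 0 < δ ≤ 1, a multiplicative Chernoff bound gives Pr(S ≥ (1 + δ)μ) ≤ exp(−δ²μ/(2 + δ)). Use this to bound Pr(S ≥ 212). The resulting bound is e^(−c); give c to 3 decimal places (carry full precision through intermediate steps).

16.138

Write 212 = (1 + δ)μ, so δ = 212/136.956 − 1 = 0.5479424…
Then the exponent is δ²μ/(2 + δ) = (212 − μ)² / (μ·(2 + δ)) = 16.138430.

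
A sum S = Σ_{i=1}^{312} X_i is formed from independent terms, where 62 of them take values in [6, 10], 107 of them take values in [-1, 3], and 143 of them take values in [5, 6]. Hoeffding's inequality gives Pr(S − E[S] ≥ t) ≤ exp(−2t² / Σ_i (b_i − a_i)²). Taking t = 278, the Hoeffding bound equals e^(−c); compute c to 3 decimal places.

54.292

Σ(b_i − a_i)² = 62·4² + 107·4² + 143·1² = 2847.
c = 2t² / 2847 = 2·278² / 2847 = 54.2915.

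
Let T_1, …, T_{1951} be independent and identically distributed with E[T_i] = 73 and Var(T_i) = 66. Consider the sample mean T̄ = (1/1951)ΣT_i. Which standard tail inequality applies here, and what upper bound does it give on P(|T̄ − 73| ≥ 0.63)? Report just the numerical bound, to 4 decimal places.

0.0852

With mean and variance of each term known, Chebyshev's inequality bounds the deviation of the sum (or sample mean).
Var(T̄) = Var(T_i)/n = 66/1951 = 0.033829.
Chebyshev: P(|T̄ − 73| ≥ 0.63) ≤ Var(T̄)/(0.63)² = 66/(1951·0.63²) = 0.0852.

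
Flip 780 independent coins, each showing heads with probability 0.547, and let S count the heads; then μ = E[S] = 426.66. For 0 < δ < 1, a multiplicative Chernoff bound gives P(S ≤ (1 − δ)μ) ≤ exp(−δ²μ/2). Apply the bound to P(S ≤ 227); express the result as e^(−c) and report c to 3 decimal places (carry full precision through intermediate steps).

Write 227 = (1 − δ)μ, so δ = 1 − 227/426.66 = 0.4679604…
Then the exponent is δ²μ/2 = (μ − 227)²/(2μ) = 46.716490.

46.716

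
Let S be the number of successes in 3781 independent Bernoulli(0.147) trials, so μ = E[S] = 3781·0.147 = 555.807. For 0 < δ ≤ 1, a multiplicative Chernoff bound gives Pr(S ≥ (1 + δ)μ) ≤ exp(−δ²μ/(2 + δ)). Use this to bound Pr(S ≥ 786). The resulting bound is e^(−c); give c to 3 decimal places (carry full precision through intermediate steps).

39.491

Write 786 = (1 + δ)μ, so δ = 786/555.807 − 1 = 0.41416…
Then the exponent is δ²μ/(2 + δ) = (786 − μ)² / (μ·(2 + δ)) = 39.490640.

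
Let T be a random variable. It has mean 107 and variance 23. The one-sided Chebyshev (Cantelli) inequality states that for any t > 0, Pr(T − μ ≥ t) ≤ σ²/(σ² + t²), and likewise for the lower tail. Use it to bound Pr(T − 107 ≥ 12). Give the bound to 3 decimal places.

Here σ² = 23 and t = 12, so σ² + t² = 167.
Cantelli's bound: 23/167 = 0.1377.

0.138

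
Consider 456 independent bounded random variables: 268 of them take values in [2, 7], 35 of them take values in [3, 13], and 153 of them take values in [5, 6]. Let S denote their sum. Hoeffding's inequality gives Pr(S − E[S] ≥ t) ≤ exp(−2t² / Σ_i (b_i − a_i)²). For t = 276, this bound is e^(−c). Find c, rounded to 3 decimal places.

Σ(b_i − a_i)² = 268·5² + 35·10² + 153·1² = 10353.
c = 2t² / 10353 = 2·276² / 10353 = 14.7157.

14.716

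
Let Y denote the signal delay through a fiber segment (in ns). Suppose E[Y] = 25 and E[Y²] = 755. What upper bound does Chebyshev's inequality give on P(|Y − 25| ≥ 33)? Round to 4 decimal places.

0.1194

Var(Y) = E[Y²] − (E[Y])² = 755 − 625 = 130.
Chebyshev's inequality: P(|Y − μ| ≥ t) ≤ Var(Y)/t² = 130/1089 = 0.1194.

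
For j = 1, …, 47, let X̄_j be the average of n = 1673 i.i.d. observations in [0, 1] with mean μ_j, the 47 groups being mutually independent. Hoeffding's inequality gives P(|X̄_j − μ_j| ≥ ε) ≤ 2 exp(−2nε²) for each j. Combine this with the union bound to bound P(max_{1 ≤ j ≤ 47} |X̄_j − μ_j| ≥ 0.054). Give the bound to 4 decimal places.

Per-experiment Hoeffding bound: 2·exp(−2·1673·0.054²) = 2·exp(−9.75694) = 0.00011578.
Union bound over 47 events: 47·0.00011578 = 0.00544.

0.0054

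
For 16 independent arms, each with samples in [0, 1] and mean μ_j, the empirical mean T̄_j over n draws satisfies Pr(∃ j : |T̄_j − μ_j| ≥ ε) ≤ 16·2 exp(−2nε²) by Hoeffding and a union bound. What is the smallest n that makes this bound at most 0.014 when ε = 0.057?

Need 2·16·exp(−2nε²) ≤ 0.014, i.e. exp(−2nε²) ≤ 0.014/32.
So 2nε² ≥ ln(32/0.014) = 7.734434.
Hence n ≥ 7.734434/(2·0.057²) = 1190.279.
The smallest integer n is 1191.

1191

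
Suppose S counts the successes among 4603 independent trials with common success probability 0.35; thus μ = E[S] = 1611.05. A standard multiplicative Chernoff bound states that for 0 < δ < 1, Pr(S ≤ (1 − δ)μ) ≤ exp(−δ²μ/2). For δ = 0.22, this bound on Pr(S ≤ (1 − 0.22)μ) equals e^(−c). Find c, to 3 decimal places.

c = δ²μ/2 = 0.22²·1611.05/2 = 38.9874.

38.987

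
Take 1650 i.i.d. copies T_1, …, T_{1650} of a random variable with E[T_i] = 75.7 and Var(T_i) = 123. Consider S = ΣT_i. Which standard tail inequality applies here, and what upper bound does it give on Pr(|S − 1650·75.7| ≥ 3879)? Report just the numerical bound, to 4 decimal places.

0.0135

With mean and variance of each term known, Chebyshev's inequality bounds the deviation of the sum (or sample mean).
Var(S) = n·Var(T_i) = 1650·123 = 202950.
Chebyshev: Pr(|S − 1650·75.7| ≥ 3879) ≤ Var(S)/3879² = 202950/15046641 = 0.0135.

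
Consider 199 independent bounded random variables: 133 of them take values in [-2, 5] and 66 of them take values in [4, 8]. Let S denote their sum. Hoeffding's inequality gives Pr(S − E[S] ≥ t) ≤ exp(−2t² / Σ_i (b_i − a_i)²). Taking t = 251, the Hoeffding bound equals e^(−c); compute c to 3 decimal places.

16.638

Σ(b_i − a_i)² = 133·7² + 66·4² = 7573.
c = 2t² / 7573 = 2·251² / 7573 = 16.6383.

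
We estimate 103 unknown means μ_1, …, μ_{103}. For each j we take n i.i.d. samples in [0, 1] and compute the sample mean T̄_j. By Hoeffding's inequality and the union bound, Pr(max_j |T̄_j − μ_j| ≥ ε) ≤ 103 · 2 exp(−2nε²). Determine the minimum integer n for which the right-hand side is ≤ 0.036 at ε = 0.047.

1959

Need 2·103·exp(−2nε²) ≤ 0.036, i.e. exp(−2nε²) ≤ 0.036/206.
So 2nε² ≥ ln(206/0.036) = 8.652113.
Hence n ≥ 8.652113/(2·0.047²) = 1958.378.
The smallest integer n is 1959.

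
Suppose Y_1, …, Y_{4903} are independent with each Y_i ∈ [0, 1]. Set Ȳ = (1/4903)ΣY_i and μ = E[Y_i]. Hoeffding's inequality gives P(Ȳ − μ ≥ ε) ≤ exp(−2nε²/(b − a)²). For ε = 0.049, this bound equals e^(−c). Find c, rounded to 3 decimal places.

23.544

c = 2nε²/(b − a)² = 2·4903·0.049² / 1² = 23.5442.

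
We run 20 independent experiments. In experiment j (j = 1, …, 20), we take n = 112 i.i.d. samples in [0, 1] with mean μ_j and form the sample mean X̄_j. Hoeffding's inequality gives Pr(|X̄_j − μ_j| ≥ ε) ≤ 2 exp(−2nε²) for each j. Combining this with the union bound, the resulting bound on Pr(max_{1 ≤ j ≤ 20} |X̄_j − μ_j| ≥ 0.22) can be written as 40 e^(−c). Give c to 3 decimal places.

Union bound over the 20 events: Pr(max_{1 ≤ j ≤ 20} |X̄_j − μ_j| ≥ 0.22) ≤ 20·2·exp(−2nε²) = 40 exp(−2·112·0.22²).
So c = 2·112·0.22² = 10.8416.

10.842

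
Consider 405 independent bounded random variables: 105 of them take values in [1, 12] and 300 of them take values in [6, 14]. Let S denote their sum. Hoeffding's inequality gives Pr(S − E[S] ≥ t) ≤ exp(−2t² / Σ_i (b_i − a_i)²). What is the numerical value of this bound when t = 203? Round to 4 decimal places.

0.0755

Σ(b_i − a_i)² = 105·11² + 300·8² = 31905.
Exponent = 2·203² / 31905 = 2.58323.
Bound = exp(−2.58323) = 0.07553.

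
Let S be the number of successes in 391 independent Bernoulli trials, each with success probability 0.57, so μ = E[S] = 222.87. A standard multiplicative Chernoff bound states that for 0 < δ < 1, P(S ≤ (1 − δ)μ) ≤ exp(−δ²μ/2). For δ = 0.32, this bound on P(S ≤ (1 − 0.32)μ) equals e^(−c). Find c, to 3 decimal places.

c = δ²μ/2 = 0.32²·222.87/2 = 11.4109.

11.411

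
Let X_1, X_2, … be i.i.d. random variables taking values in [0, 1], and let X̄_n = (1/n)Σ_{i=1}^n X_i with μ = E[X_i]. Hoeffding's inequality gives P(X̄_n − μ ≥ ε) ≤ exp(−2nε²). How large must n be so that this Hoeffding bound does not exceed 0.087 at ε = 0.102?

118

Require exp(−2nε²) ≤ 0.087, i.e. 2nε² ≥ ln(1/0.087) = 2.441847.
So n ≥ 2.441847 / (2·0.102²) = 117.351.
The smallest integer n is 118.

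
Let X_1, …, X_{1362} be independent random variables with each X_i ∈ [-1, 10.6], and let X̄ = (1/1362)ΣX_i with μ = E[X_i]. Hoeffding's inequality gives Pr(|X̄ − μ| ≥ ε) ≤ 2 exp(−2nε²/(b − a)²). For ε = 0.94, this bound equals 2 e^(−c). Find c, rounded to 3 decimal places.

17.887

c = 2nε²/(b − a)² = 2·1362·0.94² / 11.6² = 17.8874.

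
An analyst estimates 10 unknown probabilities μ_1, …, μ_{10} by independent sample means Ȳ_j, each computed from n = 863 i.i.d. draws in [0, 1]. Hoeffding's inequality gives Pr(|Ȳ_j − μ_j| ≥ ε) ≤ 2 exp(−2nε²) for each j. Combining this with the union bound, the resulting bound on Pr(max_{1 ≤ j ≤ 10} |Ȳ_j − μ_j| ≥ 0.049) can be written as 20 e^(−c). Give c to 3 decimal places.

4.144

Union bound over the 10 events: Pr(max_{1 ≤ j ≤ 10} |Ȳ_j − μ_j| ≥ 0.049) ≤ 10·2·exp(−2nε²) = 20 exp(−2·863·0.049²).
So c = 2·863·0.049² = 4.1441.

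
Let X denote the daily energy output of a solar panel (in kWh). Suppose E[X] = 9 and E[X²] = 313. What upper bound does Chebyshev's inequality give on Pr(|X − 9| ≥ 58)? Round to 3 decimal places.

Var(X) = E[X²] − (E[X])² = 313 − 81 = 232.
Chebyshev's inequality: Pr(|X − μ| ≥ t) ≤ Var(X)/t² = 232/3364 = 0.0690.

0.069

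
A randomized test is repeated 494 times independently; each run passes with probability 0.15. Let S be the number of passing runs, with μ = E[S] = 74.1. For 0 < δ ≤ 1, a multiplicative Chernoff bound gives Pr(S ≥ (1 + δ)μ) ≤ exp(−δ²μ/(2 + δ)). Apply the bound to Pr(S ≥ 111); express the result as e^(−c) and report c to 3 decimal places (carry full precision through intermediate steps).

Write 111 = (1 + δ)μ, so δ = 111/74.1 − 1 = 0.4979757…
Then the exponent is δ²μ/(2 + δ) = (111 − μ)² / (μ·(2 + δ)) = 7.356078.

7.356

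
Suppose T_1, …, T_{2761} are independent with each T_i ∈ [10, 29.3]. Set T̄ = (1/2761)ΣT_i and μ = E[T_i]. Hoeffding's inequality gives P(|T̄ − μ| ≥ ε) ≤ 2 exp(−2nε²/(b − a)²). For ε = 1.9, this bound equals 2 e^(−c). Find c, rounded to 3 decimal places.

53.517

c = 2nε²/(b − a)² = 2·2761·1.9² / 19.3² = 53.5167.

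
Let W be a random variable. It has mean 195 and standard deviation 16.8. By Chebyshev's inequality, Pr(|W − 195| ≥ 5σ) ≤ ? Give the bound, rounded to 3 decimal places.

0.040

Chebyshev: Pr(|W − μ| ≥ t) ≤ Var(W)/t².
Var(W) = σ² = 16.8² = 282.24.
t = 5·16.8 = 84.
Bound = 282.24 / 7056 = 0.0400.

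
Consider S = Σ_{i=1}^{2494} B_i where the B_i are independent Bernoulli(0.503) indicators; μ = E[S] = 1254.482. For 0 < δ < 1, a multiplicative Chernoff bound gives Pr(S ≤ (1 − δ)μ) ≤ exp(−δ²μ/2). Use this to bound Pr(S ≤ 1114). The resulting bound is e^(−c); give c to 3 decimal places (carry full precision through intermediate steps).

7.866

Write 1114 = (1 − δ)μ, so δ = 1 − 1114/1254.482 = 0.1119841…
Then the exponent is δ²μ/2 = (μ − 1114)²/(2μ) = 7.865873.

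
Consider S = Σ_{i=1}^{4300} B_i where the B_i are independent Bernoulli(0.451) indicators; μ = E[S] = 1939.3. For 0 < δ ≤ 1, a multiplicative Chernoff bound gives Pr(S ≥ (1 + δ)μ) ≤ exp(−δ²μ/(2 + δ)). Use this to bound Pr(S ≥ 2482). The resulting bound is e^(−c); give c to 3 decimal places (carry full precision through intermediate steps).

Write 2482 = (1 + δ)μ, so δ = 2482/1939.3 − 1 = 0.2798432…
Then the exponent is δ²μ/(2 + δ) = (2482 − μ)² / (μ·(2 + δ)) = 66.614636.

66.615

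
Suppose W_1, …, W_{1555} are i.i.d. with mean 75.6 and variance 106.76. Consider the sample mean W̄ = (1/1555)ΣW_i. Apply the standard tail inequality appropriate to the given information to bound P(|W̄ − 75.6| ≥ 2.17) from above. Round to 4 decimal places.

With mean and variance of each term known, Chebyshev's inequality bounds the deviation of the sum (or sample mean).
Var(W̄) = Var(W_i)/n = 106.76/1555 = 0.068656.
Chebyshev: P(|W̄ − 75.6| ≥ 2.17) ≤ Var(W̄)/(2.17)² = 106.76/(1555·2.17²) = 0.0146.

0.0146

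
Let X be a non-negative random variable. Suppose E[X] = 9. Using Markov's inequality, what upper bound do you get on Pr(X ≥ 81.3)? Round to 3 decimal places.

0.111

Markov's inequality: for a non-negative random variable, Pr(X ≥ a) ≤ E[X]/a.
Here E[X] = 9 and a = 81.3, so the bound is 9/81.3 = 0.1107.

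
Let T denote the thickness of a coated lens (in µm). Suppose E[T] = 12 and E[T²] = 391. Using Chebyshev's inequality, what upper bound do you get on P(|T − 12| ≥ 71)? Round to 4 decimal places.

Var(T) = E[T²] − (E[T])² = 391 − 144 = 247.
Chebyshev's inequality: P(|T − μ| ≥ t) ≤ Var(T)/t² = 247/5041 = 0.0490.

0.0490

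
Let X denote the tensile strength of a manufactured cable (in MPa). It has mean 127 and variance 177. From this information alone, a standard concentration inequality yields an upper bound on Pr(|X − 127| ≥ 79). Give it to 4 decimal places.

Mean and variance are known, so Chebyshev's inequality applies.
Chebyshev: Pr(|X − μ| ≥ t) ≤ Var(X)/t².
Bound = 177 / 6241 = 0.0284.

0.0284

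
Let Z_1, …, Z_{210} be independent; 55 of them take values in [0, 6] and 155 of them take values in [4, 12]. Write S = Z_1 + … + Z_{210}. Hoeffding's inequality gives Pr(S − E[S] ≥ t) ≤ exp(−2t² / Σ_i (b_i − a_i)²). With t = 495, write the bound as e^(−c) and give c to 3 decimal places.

41.181

Σ(b_i − a_i)² = 55·6² + 155·8² = 11900.
c = 2t² / 11900 = 2·495² / 11900 = 41.1807.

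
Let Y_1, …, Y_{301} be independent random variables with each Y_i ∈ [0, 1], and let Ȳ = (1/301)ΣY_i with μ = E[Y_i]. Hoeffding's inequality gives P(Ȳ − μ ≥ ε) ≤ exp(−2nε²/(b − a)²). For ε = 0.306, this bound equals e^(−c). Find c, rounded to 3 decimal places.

c = 2nε²/(b − a)² = 2·301·0.306² / 1² = 56.3689.

56.369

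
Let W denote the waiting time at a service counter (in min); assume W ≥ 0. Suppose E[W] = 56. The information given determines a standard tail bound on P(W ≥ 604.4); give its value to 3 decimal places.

Only the mean of a non-negative variable is known, so Markov's inequality is the applicable tail bound.
Markov's inequality: for a non-negative random variable, P(W ≥ a) ≤ E[W]/a.
Here E[W] = 56 and a = 604.4, so the bound is 56/604.4 = 0.0927.

0.093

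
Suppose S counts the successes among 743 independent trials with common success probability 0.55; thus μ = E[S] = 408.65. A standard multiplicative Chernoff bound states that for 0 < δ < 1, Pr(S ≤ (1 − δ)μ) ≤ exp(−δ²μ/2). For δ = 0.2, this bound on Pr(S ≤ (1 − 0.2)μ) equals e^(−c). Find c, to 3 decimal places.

8.173

c = δ²μ/2 = 0.2²·408.65/2 = 8.1730.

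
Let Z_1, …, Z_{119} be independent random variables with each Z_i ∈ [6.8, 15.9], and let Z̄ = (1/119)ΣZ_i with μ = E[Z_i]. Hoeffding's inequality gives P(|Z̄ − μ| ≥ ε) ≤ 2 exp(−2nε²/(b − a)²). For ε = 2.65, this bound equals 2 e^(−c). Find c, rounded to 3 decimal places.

c = 2nε²/(b − a)² = 2·119·2.65² / 9.1² = 20.1830.

20.183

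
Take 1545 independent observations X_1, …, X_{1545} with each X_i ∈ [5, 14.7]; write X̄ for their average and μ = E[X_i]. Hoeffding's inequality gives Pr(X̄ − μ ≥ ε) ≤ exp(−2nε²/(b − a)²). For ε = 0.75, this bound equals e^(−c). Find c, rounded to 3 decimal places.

c = 2nε²/(b − a)² = 2·1545·0.75² / 9.7² = 18.4730.

18.473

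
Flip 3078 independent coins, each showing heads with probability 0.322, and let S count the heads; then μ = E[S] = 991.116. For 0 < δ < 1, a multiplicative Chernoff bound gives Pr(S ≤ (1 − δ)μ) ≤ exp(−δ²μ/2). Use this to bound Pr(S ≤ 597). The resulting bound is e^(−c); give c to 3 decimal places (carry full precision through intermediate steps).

78.360

Write 597 = (1 − δ)μ, so δ = 1 − 597/991.116 = 0.3976487…
Then the exponent is δ²μ/2 = (μ − 597)²/(2μ) = 78.359860.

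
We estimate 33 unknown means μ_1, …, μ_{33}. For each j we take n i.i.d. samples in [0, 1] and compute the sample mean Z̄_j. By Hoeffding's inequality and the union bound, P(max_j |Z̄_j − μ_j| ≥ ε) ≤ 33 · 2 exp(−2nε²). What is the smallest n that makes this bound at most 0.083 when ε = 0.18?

104

Need 2·33·exp(−2nε²) ≤ 0.083, i.e. exp(−2nε²) ≤ 0.083/66.
So 2nε² ≥ ln(66/0.083) = 6.678569.
Hence n ≥ 6.678569/(2·0.18²) = 103.064.
The smallest integer n is 104.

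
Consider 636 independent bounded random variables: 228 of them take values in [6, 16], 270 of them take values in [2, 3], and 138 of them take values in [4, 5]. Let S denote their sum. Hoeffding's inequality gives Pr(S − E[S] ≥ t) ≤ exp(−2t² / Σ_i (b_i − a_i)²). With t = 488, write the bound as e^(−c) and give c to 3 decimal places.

Σ(b_i − a_i)² = 228·10² + 270·1² + 138·1² = 23208.
c = 2t² / 23208 = 2·488² / 23208 = 20.5226.

20.523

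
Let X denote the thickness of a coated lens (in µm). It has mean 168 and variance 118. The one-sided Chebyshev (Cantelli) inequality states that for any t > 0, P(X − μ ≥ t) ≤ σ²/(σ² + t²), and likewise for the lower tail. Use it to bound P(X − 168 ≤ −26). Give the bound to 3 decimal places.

Here σ² = 118 and t = 26, so σ² + t² = 794.
Cantelli's bound: 118/794 = 0.1486.

0.149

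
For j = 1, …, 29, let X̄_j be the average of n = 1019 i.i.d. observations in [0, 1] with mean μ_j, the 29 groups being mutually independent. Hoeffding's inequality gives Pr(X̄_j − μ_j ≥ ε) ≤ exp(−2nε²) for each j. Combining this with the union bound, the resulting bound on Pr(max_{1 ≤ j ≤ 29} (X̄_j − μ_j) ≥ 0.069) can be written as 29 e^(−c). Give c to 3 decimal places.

9.703

Union bound over the 29 events: Pr(max_{1 ≤ j ≤ 29} (X̄_j − μ_j) ≥ 0.069) ≤ 29·exp(−2nε²) = 29 exp(−2·1019·0.069²).
So c = 2·1019·0.069² = 9.7029.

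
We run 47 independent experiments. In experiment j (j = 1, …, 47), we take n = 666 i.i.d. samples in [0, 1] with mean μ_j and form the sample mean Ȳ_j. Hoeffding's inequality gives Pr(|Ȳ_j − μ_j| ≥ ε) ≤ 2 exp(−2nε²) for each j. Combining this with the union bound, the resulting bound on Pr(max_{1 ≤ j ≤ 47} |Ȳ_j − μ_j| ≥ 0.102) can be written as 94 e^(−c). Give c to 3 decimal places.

13.858

Union bound over the 47 events: Pr(max_{1 ≤ j ≤ 47} |Ȳ_j − μ_j| ≥ 0.102) ≤ 47·2·exp(−2nε²) = 94 exp(−2·666·0.102²).
So c = 2·666·0.102² = 13.8581.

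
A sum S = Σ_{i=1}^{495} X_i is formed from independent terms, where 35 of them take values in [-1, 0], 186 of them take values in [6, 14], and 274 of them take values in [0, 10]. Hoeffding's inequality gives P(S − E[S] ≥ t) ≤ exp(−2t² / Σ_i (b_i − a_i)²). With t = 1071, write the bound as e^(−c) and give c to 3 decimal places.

Σ(b_i − a_i)² = 35·1² + 186·8² + 274·10² = 39339.
c = 2t² / 39339 = 2·1071² / 39339 = 58.3157.

58.316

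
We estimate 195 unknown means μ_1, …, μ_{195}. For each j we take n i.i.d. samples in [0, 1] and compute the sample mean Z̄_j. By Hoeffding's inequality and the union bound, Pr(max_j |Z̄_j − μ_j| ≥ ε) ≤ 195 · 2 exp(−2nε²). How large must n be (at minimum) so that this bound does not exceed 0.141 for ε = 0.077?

Need 2·195·exp(−2nε²) ≤ 0.141, i.e. exp(−2nε²) ≤ 0.141/390.
So 2nε² ≥ ln(390/0.141) = 7.925142.
Hence n ≥ 7.925142/(2·0.077²) = 668.337.
The smallest integer n is 669.

669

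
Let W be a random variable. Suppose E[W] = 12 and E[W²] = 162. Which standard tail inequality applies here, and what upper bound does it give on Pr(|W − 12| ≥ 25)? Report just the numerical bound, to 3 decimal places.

The first two moments determine the variance, so Chebyshev's inequality is the sharpest standard bound available.
Var(W) = E[W²] − (E[W])² = 162 − 144 = 18.
Chebyshev's inequality: Pr(|W − μ| ≥ t) ≤ Var(W)/t² = 18/625 = 0.0288.

0.029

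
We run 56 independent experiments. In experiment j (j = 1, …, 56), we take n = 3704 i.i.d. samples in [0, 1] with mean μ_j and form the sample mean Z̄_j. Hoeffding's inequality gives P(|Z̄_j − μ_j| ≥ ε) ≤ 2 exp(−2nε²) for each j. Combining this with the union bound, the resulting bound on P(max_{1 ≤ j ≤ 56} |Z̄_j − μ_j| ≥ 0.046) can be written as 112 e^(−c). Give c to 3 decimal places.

Union bound over the 56 events: P(max_{1 ≤ j ≤ 56} |Z̄_j − μ_j| ≥ 0.046) ≤ 56·2·exp(−2nε²) = 112 exp(−2·3704·0.046²).
So c = 2·3704·0.046² = 15.6753.

15.675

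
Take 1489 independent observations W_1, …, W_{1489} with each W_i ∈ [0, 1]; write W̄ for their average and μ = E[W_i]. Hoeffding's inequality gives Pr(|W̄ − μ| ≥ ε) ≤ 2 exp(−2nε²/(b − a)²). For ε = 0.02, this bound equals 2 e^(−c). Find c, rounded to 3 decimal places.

1.191

c = 2nε²/(b − a)² = 2·1489·0.02² / 1² = 1.1912.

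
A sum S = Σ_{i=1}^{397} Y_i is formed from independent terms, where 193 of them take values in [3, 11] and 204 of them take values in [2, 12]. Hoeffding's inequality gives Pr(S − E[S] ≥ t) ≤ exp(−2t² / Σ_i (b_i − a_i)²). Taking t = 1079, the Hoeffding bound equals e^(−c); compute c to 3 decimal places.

71.094

Σ(b_i − a_i)² = 193·8² + 204·10² = 32752.
c = 2t² / 32752 = 2·1079² / 32752 = 71.0943.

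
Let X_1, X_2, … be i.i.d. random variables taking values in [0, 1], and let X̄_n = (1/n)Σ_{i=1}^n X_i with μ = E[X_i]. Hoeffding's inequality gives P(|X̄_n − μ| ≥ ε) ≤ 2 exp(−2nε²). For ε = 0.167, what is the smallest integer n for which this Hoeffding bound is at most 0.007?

102

Require 2·exp(−2nε²) ≤ 0.007, i.e. 2nε² ≥ ln(2/0.007) = 5.654992.
So n ≥ 5.654992 / (2·0.167²) = 101.384.
The smallest integer n is 102.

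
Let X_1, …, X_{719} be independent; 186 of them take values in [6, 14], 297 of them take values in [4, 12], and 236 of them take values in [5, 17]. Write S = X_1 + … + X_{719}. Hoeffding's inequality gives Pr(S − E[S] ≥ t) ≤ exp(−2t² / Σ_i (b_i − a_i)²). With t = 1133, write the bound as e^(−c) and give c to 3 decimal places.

39.561

Σ(b_i − a_i)² = 186·8² + 297·8² + 236·12² = 64896.
c = 2t² / 64896 = 2·1133² / 64896 = 39.5614.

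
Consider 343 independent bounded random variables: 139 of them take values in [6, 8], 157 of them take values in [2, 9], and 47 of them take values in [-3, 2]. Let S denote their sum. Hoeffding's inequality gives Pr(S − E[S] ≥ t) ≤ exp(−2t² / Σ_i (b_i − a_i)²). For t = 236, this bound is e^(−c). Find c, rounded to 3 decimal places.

11.820

Σ(b_i − a_i)² = 139·2² + 157·7² + 47·5² = 9424.
c = 2t² / 9424 = 2·236² / 9424 = 11.8200.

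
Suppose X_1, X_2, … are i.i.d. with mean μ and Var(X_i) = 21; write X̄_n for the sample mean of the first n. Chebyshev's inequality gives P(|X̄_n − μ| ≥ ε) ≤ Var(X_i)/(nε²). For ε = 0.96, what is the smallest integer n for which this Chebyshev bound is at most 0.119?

192

Require 21/(n·0.96²) ≤ 0.119, i.e. n ≥ 21/(0.119·0.96²) = 191.483.
The smallest integer n is 192.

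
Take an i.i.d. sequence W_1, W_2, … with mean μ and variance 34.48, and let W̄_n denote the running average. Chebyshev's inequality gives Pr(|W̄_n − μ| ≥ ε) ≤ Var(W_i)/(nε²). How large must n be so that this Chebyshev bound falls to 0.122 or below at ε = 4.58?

14

Require 34.48/(n·4.58²) ≤ 0.122, i.e. n ≥ 34.48/(0.122·4.58²) = 13.473.
The smallest integer n is 14.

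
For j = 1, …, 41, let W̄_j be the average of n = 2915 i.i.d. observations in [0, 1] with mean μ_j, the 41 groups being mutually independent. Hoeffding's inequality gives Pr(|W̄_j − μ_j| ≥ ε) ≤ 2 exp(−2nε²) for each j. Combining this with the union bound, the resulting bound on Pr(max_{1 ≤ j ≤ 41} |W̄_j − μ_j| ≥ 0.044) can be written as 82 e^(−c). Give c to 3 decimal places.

11.287

Union bound over the 41 events: Pr(max_{1 ≤ j ≤ 41} |W̄_j − μ_j| ≥ 0.044) ≤ 41·2·exp(−2nε²) = 82 exp(−2·2915·0.044²).
So c = 2·2915·0.044² = 11.2869.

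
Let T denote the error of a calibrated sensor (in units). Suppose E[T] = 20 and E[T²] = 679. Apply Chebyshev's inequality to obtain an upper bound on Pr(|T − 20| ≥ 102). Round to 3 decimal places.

0.027

Var(T) = E[T²] − (E[T])² = 679 − 400 = 279.
Chebyshev's inequality: Pr(|T − μ| ≥ t) ≤ Var(T)/t² = 279/10404 = 0.0268.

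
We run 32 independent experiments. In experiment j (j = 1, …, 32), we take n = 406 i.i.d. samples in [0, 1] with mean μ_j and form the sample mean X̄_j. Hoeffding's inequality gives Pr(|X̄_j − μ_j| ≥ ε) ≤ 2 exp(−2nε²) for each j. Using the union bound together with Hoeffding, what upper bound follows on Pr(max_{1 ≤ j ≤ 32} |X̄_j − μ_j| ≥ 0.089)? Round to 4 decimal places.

0.1030

Per-experiment Hoeffding bound: 2·exp(−2·406·0.089²) = 2·exp(−6.43185) = 0.0032189.
Union bound over 32 events: 32·0.0032189 = 0.10301.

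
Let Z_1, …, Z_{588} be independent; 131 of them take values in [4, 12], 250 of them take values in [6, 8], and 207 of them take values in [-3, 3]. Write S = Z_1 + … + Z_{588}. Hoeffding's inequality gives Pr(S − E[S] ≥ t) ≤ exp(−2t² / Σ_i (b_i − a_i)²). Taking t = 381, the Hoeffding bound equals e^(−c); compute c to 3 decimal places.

Σ(b_i − a_i)² = 131·8² + 250·2² + 207·6² = 16836.
c = 2t² / 16836 = 2·381² / 16836 = 17.2441.

17.244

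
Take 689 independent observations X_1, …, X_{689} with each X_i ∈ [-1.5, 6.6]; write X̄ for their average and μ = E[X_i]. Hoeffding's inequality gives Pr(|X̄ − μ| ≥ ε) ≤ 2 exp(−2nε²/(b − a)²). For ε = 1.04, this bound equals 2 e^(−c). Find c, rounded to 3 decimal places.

22.717

c = 2nε²/(b − a)² = 2·689·1.04² / 8.1² = 22.7167.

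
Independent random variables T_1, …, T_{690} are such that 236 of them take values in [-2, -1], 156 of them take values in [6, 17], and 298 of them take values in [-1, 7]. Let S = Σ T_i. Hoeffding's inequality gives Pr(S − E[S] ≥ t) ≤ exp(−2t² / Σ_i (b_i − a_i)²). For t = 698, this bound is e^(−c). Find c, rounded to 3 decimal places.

Σ(b_i − a_i)² = 236·1² + 156·11² + 298·8² = 38184.
c = 2t² / 38184 = 2·698² / 38184 = 25.5188.

25.519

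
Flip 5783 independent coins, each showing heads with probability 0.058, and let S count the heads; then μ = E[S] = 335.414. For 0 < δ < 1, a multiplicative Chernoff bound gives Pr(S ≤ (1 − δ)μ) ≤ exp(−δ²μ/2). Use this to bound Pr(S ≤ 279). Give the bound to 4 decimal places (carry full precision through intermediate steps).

Write 279 = (1 − δ)μ, so δ = 1 − 279/335.414 = 0.1681921…
Then the exponent is δ²μ/2 = (μ − 279)²/(2μ) = 4.744196.
Bound = exp(−4.744196) = 0.00870.

0.0087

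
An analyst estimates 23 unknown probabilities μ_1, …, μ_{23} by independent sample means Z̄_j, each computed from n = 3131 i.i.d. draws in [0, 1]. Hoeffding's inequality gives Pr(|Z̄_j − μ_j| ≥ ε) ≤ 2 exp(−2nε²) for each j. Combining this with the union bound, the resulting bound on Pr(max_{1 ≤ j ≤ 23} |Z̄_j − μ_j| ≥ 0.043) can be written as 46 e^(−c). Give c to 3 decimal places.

11.578

Union bound over the 23 events: Pr(max_{1 ≤ j ≤ 23} |Z̄_j − μ_j| ≥ 0.043) ≤ 23·2·exp(−2nε²) = 46 exp(−2·3131·0.043²).
So c = 2·3131·0.043² = 11.5784.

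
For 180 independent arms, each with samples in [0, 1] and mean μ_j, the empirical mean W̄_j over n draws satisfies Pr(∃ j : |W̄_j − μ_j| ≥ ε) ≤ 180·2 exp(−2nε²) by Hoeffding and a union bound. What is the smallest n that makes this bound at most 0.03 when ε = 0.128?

Need 2·180·exp(−2nε²) ≤ 0.03, i.e. exp(−2nε²) ≤ 0.03/360.
So 2nε² ≥ ln(360/0.03) = 9.392662.
Hence n ≥ 9.392662/(2·0.128²) = 286.641.
The smallest integer n is 287.

287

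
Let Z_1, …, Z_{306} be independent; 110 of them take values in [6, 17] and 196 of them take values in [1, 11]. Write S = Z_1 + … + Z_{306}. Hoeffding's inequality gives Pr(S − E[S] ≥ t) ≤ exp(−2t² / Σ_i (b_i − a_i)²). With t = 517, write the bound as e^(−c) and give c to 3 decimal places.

Σ(b_i − a_i)² = 110·11² + 196·10² = 32910.
c = 2t² / 32910 = 2·517² / 32910 = 16.2436.

16.244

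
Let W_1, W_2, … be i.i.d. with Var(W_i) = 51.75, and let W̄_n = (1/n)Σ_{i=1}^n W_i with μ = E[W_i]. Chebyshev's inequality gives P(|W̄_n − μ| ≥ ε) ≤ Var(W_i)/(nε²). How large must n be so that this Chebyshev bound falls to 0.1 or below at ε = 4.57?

25

Require 51.75/(n·4.57²) ≤ 0.1, i.e. n ≥ 51.75/(0.1·4.57²) = 24.779.
The smallest integer n is 25.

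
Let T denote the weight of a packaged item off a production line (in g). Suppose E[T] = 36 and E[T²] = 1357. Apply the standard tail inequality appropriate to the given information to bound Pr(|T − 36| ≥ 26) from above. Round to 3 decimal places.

0.090

The first two moments determine the variance, so Chebyshev's inequality is the sharpest standard bound available.
Var(T) = E[T²] − (E[T])² = 1357 − 1296 = 61.
Chebyshev's inequality: Pr(|T − μ| ≥ t) ≤ Var(T)/t² = 61/676 = 0.0902.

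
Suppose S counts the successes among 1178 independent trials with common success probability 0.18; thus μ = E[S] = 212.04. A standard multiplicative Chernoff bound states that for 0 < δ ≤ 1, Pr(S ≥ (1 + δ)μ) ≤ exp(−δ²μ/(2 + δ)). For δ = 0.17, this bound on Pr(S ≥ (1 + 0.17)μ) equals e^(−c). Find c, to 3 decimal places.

2.824

c = δ²μ/(2 + δ) = 0.17²·212.04/(2 + 0.17) = 2.8239.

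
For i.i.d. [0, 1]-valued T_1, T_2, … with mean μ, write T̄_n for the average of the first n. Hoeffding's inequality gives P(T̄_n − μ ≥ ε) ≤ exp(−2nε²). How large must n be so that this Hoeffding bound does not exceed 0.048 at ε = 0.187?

44

Require exp(−2nε²) ≤ 0.048, i.e. 2nε² ≥ ln(1/0.048) = 3.036554.
So n ≥ 3.036554 / (2·0.187²) = 43.418.
The smallest integer n is 44.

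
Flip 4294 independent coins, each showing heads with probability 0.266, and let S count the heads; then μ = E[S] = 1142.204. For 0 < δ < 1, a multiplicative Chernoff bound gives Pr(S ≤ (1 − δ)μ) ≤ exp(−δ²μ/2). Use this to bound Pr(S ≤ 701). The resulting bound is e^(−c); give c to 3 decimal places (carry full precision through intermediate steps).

85.213

Write 701 = (1 − δ)μ, so δ = 1 − 701/1142.204 = 0.3862743…
Then the exponent is δ²μ/2 = (μ − 701)²/(2μ) = 85.212873.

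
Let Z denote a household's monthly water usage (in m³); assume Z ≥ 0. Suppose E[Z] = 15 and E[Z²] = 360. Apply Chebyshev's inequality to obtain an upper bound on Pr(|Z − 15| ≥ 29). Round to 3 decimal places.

0.161

Var(Z) = E[Z²] − (E[Z])² = 360 − 225 = 135.
Chebyshev's inequality: Pr(|Z − μ| ≥ t) ≤ Var(Z)/t² = 135/841 = 0.1605.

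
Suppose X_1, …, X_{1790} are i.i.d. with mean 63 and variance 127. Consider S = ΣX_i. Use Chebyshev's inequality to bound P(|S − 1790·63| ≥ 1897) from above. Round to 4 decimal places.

Var(S) = n·Var(X_i) = 1790·127 = 227330.
Chebyshev: P(|S − 1790·63| ≥ 1897) ≤ Var(S)/1897² = 227330/3598609 = 0.0632.

0.0632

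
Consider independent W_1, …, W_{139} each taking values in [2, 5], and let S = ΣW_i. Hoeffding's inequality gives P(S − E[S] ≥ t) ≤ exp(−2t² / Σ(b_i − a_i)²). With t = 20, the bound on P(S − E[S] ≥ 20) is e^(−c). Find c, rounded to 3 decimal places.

0.639

Σ(b_i − a_i)² = 139·(3)² = 1251.
c = 2t²/1251 = 2·20²/1251 = 0.6395.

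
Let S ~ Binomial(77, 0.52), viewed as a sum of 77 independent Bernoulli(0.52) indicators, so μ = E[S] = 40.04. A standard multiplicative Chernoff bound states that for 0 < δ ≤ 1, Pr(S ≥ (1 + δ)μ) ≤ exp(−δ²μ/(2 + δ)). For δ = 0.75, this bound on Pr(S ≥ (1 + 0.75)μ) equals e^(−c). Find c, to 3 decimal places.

8.190

c = δ²μ/(2 + δ) = 0.75²·40.04/(2 + 0.75) = 8.1900.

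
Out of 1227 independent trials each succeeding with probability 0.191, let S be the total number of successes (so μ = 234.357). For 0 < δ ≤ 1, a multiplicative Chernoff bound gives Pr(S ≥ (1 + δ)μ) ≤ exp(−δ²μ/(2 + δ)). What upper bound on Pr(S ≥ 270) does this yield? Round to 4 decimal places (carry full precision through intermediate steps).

0.0805

Write 270 = (1 + δ)μ, so δ = 270/234.357 − 1 = 0.1520885…
Then the exponent is δ²μ/(2 + δ) = (270 − μ)² / (μ·(2 + δ)) = 2.518897.
Bound = exp(−2.518897) = 0.08055.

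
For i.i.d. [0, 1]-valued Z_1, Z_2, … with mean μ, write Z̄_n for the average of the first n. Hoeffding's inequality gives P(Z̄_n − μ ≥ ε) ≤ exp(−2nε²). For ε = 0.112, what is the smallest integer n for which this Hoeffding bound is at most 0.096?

94

Require exp(−2nε²) ≤ 0.096, i.e. 2nε² ≥ ln(1/0.096) = 2.343407.
So n ≥ 2.343407 / (2·0.112²) = 93.407.
The smallest integer n is 94.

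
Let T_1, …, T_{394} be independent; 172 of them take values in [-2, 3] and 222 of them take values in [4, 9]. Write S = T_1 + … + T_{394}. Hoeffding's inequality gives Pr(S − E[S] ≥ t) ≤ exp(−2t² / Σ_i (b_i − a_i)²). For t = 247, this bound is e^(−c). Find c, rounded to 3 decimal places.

12.388

Σ(b_i − a_i)² = 172·5² + 222·5² = 9850.
c = 2t² / 9850 = 2·247² / 9850 = 12.3876.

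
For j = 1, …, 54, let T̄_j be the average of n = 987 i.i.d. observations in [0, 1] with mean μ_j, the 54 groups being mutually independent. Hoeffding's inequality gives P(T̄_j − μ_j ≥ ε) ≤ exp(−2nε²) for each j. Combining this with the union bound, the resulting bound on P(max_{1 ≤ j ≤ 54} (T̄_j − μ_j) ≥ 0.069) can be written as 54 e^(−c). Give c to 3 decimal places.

Union bound over the 54 events: P(max_{1 ≤ j ≤ 54} (T̄_j − μ_j) ≥ 0.069) ≤ 54·exp(−2nε²) = 54 exp(−2·987·0.069²).
So c = 2·987·0.069² = 9.3982.

9.398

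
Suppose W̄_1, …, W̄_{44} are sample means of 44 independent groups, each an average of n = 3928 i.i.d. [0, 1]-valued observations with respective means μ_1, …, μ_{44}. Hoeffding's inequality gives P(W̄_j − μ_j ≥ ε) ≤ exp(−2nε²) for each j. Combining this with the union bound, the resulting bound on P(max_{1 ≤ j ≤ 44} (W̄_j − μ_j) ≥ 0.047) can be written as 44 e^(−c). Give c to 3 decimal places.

Union bound over the 44 events: P(max_{1 ≤ j ≤ 44} (W̄_j − μ_j) ≥ 0.047) ≤ 44·exp(−2nε²) = 44 exp(−2·3928·0.047²).
So c = 2·3928·0.047² = 17.3539.

17.354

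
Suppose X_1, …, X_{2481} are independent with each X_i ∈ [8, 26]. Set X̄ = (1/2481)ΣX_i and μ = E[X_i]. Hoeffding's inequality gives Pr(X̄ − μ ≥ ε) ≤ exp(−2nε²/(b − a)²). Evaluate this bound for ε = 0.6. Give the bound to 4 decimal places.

Exponent: 2nε²/(b − a)² = 2·2481·0.6² / 18² = 5.51333.
Bound = exp(−5.51333) = 0.00403.

0.0040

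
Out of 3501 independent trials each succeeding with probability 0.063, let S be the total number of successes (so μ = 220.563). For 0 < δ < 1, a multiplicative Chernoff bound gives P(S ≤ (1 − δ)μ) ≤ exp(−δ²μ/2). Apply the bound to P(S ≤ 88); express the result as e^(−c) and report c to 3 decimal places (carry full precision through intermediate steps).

39.837

Write 88 = (1 − δ)μ, so δ = 1 − 88/220.563 = 0.601021…
Then the exponent is δ²μ/2 = (μ − 88)²/(2μ) = 39.836575.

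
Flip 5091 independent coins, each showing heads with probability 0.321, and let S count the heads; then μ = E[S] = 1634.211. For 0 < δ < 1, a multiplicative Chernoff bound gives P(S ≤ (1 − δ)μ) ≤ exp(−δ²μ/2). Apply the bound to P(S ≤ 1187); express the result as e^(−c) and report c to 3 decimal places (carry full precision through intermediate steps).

Write 1187 = (1 − δ)μ, so δ = 1 − 1187/1634.211 = 0.2736556…
Then the exponent is δ²μ/2 = (μ − 1187)²/(2μ) = 61.190898.

61.191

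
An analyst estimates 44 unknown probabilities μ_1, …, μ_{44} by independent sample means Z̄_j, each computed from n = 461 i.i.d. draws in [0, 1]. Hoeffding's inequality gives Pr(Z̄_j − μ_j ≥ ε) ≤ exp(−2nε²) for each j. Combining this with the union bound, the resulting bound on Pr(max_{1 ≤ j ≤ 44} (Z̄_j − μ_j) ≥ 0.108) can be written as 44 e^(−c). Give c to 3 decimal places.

10.754

Union bound over the 44 events: Pr(max_{1 ≤ j ≤ 44} (Z̄_j − μ_j) ≥ 0.108) ≤ 44·exp(−2nε²) = 44 exp(−2·461·0.108²).
So c = 2·461·0.108² = 10.7542.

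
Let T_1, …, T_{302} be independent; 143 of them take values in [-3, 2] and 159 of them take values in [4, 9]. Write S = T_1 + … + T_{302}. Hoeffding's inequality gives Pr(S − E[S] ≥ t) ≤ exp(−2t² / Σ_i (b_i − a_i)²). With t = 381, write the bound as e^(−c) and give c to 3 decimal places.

Σ(b_i − a_i)² = 143·5² + 159·5² = 7550.
c = 2t² / 7550 = 2·381² / 7550 = 38.4532.

38.453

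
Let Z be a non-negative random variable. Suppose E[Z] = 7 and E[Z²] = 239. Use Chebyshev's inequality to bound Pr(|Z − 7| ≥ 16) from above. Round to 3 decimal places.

Var(Z) = E[Z²] − (E[Z])² = 239 − 49 = 190.
Chebyshev's inequality: Pr(|Z − μ| ≥ t) ≤ Var(Z)/t² = 190/256 = 0.7422.

0.742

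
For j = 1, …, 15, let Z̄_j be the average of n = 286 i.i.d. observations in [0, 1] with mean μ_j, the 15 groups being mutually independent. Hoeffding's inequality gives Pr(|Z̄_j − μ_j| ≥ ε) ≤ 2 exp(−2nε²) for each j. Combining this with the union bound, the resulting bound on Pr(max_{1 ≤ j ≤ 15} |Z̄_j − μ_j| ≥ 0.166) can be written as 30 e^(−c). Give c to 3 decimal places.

15.762

Union bound over the 15 events: Pr(max_{1 ≤ j ≤ 15} |Z̄_j − μ_j| ≥ 0.166) ≤ 15·2·exp(−2nε²) = 30 exp(−2·286·0.166²).
So c = 2·286·0.166² = 15.7620.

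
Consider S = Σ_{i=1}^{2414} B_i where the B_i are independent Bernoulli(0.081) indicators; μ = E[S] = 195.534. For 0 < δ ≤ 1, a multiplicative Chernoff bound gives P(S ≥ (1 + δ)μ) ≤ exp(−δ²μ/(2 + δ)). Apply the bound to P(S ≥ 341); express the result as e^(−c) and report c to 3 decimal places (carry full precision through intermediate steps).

39.439

Write 341 = (1 + δ)μ, so δ = 341/195.534 − 1 = 0.7439422…
Then the exponent is δ²μ/(2 + δ) = (341 − μ)² / (μ·(2 + δ)) = 39.438986.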